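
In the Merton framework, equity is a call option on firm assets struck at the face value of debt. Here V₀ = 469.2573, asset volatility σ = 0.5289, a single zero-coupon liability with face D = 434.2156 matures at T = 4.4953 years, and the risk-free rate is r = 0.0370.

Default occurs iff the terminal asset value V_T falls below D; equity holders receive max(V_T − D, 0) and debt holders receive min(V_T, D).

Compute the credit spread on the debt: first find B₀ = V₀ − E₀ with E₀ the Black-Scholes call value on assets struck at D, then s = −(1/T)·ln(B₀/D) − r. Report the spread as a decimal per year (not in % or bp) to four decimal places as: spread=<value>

d₁ = [ln(V₀/D) + (r + σ²/2)T] / (σ√T)
   = [ln(469.2573/434.2156) + (0.0370 + 0.5·0.5289²)·4.4953] / (0.5289·√4.4953)
   = [0.077610 + 0.795073] / 1.121380 = 0.778222
d₂ = d₁ − σ√T = 0.778222 − 1.121380 = -0.343158
N(d₁) = 0.781781,  N(d₂) = 0.365740,  e^(−rT) = 0.846770
E₀ = V₀·N(d₁) − D·e^(−rT)·N(d₂)
   = 469.2573·0.781781 − 434.2156·0.846770·0.365740 = 232.380952
B₀ = V₀ − E₀ = 469.2573 − 232.380952 = 236.876348
spread = −(1/T)·ln(B₀/D) − r = −(1/4.4953)·ln(236.876348/434.2156) − 0.0370 = 0.09780811

spread=0.0978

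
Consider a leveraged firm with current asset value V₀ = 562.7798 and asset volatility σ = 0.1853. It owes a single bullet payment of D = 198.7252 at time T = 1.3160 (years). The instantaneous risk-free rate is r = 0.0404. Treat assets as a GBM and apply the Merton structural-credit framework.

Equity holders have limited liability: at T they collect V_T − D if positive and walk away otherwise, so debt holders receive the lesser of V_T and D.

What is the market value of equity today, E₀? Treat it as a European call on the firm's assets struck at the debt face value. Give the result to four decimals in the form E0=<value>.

E0=374.3442

d₁ = [ln(V₀/D) + (r + σ²/2)T] / (σ√T)
   = [ln(562.7798/198.7252) + (0.0404 + 0.5·0.1853²)·1.3160] / (0.1853·√1.3160)
   = [1.040965 + 0.075760] / 0.212571 = 5.253429
d₂ = d₁ − σ√T = 5.253429 − 0.212571 = 5.040858
N(d₁) = 1.000000,  N(d₂) = 1.000000,  e^(−rT) = 0.948222
E₀ = V₀·N(d₁) − D·e^(−rT)·N(d₂)
   = 562.7798·1.000000 − 198.7252·0.948222·1.000000 = 374.344152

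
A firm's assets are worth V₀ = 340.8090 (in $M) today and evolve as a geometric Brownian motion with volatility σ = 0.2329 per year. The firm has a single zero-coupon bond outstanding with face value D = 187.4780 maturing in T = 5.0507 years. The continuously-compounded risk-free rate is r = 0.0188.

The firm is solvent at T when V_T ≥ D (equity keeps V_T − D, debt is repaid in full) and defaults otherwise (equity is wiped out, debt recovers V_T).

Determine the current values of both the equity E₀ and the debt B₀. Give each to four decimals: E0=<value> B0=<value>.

E0=175.6511 B0=165.1579

d₁ = [ln(V₀/D) + (r + σ²/2)T] / (σ√T)
   = [ln(340.8090/187.4780) + (0.0188 + 0.5·0.2329²)·5.0507] / (0.2329·√5.0507)
   = [0.597661 + 0.231934] / 0.523414 = 1.584969
d₂ = d₁ − σ√T = 1.584969 − 0.523414 = 1.061555
N(d₁) = 0.943513,  N(d₂) = 0.855781,  e^(−rT) = 0.909416
E₀ = V₀·N(d₁) − D·e^(−rT)·N(d₂)
   = 340.8090·0.943513 − 187.4780·0.909416·0.855781 = 175.651076
B₀ = V₀ − E₀ = 340.8090 − 175.651076 = 165.157924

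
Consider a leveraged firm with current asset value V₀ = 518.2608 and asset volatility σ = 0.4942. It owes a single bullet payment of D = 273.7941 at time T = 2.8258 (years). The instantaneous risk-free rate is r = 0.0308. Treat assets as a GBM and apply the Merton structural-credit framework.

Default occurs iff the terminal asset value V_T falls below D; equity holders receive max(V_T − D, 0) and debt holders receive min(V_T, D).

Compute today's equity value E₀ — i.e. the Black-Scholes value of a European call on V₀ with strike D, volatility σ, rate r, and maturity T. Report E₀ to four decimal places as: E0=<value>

E0=297.2984

d₁ = [ln(V₀/D) + (r + σ²/2)T] / (σ√T)
   = [ln(518.2608/273.7941) + (0.0308 + 0.5·0.4942²)·2.8258] / (0.4942·√2.8258)
   = [0.638102 + 0.432112] / 0.830756 = 1.288242
d₂ = d₁ − σ√T = 1.288242 − 0.830756 = 0.457486
N(d₁) = 0.901169,  N(d₂) = 0.676339,  e^(−rT) = 0.916645
E₀ = V₀·N(d₁) − D·e^(−rT)·N(d₂)
   = 518.2608·0.901169 − 273.7941·0.916645·0.676339 = 297.298389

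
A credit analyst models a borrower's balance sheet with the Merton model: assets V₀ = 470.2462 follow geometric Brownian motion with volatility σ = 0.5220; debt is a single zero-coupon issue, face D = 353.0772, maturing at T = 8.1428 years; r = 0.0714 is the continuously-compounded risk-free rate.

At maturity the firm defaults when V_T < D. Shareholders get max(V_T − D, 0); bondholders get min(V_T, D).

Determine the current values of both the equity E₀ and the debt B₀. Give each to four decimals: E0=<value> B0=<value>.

d₁ = [ln(V₀/D) + (r + σ²/2)T] / (σ√T)
   = [ln(470.2462/353.0772) + (0.0714 + 0.5·0.5220²)·8.1428] / (0.5220·√8.1428)
   = [0.286570 + 1.690787] / 1.489558 = 1.327479
d₂ = d₁ − σ√T = 1.327479 − 1.489558 = -0.162079
N(d₁) = 0.907825,  N(d₂) = 0.435622,  e^(−rT) = 0.559117
E₀ = V₀·N(d₁) − D·e^(−rT)·N(d₂)
   = 470.2462·0.907825 − 353.0772·0.559117·0.435622 = 340.904388
B₀ = V₀ − E₀ = 470.2462 − 340.904388 = 129.341812

E0=340.9044 B0=129.3418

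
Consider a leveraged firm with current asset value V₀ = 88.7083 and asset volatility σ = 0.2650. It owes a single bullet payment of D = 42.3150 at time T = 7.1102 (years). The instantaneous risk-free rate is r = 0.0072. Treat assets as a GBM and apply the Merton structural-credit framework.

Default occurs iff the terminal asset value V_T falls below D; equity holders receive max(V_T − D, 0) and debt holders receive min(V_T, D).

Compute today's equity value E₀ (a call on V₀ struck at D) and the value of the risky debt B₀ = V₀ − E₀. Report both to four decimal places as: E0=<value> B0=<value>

E0=51.1762 B0=37.5321

d₁ = [ln(V₀/D) + (r + σ²/2)T] / (σ√T)
   = [ln(88.7083/42.3150) + (0.0072 + 0.5·0.2650²)·7.1102] / (0.2650·√7.1102)
   = [0.740212 + 0.300850] / 0.706621 = 1.473296
d₂ = d₁ − σ√T = 1.473296 − 0.706621 = 0.766674
N(d₁) = 0.929664,  N(d₂) = 0.778362,  e^(−rT) = 0.950095
E₀ = V₀·N(d₁) − D·e^(−rT)·N(d₂)
   = 88.7083·0.929664 − 42.3150·0.950095·0.778362 = 51.176234
B₀ = V₀ − E₀ = 88.7083 − 51.176234 = 37.532066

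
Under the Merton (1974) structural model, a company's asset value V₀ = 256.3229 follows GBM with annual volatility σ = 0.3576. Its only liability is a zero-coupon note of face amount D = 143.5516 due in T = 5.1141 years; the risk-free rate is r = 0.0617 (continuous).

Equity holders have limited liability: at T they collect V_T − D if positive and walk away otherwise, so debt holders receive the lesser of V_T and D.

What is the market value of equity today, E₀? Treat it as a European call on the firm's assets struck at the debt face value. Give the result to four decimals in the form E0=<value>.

d₁ = [ln(V₀/D) + (r + σ²/2)T] / (σ√T)
   = [ln(256.3229/143.5516) + (0.0617 + 0.5·0.3576²)·5.1141] / (0.3576·√5.1141)
   = [0.579743 + 0.642530] / 0.808690 = 1.511424
d₂ = d₁ − σ√T = 1.511424 − 0.808690 = 0.702733
N(d₁) = 0.934660,  N(d₂) = 0.758889,  e^(−rT) = 0.729395
E₀ = V₀·N(d₁) − D·e^(−rT)·N(d₂)
   = 256.3229·0.934660 − 143.5516·0.729395·0.758889 = 160.114596

E0=160.1146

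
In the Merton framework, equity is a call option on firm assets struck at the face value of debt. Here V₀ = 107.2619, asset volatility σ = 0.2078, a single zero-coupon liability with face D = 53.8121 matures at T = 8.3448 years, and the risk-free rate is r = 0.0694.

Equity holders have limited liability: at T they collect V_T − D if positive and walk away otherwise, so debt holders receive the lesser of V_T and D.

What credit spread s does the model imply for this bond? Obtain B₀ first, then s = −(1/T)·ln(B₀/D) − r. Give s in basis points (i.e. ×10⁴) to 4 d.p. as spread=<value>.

spread=8.1751

d₁ = [ln(V₀/D) + (r + σ²/2)T] / (σ√T)
   = [ln(107.2619/53.8121) + (0.0694 + 0.5·0.2078²)·8.3448] / (0.2078·√8.3448)
   = [0.689775 + 0.759297] / 0.600279 = 2.413996
d₂ = d₁ − σ√T = 2.413996 − 0.600279 = 1.813716
N(d₁) = 0.992111,  N(d₂) = 0.965139,  e^(−rT) = 0.560386
E₀ = V₀·N(d₁) − D·e^(−rT)·N(d₂)
   = 107.2619·0.992111 − 53.8121·0.560386·0.965139 = 77.311363
B₀ = V₀ − E₀ = 107.2619 − 77.311363 = 29.950537
spread = −(1/T)·ln(B₀/D) − r = −(1/8.3448)·ln(29.950537/53.8121) − 0.0694 = 0.00081751
in basis points: 0.00081751 × 10⁴ = 8.1751 bp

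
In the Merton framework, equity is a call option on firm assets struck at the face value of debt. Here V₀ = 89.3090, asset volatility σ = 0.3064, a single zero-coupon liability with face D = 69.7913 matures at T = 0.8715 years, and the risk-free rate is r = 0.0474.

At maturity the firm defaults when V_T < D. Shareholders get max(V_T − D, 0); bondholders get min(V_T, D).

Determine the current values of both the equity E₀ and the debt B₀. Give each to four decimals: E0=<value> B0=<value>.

d₁ = [ln(V₀/D) + (r + σ²/2)T] / (σ√T)
   = [ln(89.3090/69.7913) + (0.0474 + 0.5·0.3064²)·0.8715] / (0.3064·√0.8715)
   = [0.246593 + 0.082218] / 0.286037 = 1.149538
d₂ = d₁ − σ√T = 1.149538 − 0.286037 = 0.863501
N(d₁) = 0.874833,  N(d₂) = 0.806069,  e^(−rT) = 0.959532
E₀ = V₀·N(d₁) − D·e^(−rT)·N(d₂)
   = 89.3090·0.874833 − 69.7913·0.959532·0.806069 = 24.150418
B₀ = V₀ − E₀ = 89.3090 − 24.150418 = 65.158582

E0=24.1504 B0=65.1586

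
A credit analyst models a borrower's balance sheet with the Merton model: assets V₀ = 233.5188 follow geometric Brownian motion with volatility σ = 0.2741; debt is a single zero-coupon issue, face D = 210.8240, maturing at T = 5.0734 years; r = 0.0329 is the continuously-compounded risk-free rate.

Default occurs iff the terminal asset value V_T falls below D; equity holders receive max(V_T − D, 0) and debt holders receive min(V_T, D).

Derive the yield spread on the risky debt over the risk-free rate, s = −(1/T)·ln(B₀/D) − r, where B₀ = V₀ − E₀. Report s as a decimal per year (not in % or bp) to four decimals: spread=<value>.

spread=0.0322

d₁ = [ln(V₀/D) + (r + σ²/2)T] / (σ√T)
   = [ln(233.5188/210.8240) + (0.0329 + 0.5·0.2741²)·5.0734] / (0.2741·√5.0734)
   = [0.102239 + 0.357499] / 0.617389 = 0.744650
d₂ = d₁ − σ√T = 0.744650 − 0.617389 = 0.127261
N(d₁) = 0.771758,  N(d₂) = 0.550633,  e^(−rT) = 0.846272
E₀ = V₀·N(d₁) − D·e^(−rT)·N(d₂)
   = 233.5188·0.771758 − 210.8240·0.846272·0.550633 = 81.979191
B₀ = V₀ − E₀ = 233.5188 − 81.979191 = 151.539609
spread = −(1/T)·ln(B₀/D) − r = −(1/5.0734)·ln(151.539609/210.8240) − 0.0329 = 0.03217995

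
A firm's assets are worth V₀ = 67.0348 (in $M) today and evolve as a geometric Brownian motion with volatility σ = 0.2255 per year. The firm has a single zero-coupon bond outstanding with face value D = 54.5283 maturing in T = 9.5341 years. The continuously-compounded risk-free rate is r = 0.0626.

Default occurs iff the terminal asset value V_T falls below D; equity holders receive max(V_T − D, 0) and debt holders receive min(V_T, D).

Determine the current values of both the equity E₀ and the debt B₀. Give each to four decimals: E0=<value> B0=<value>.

d₁ = [ln(V₀/D) + (r + σ²/2)T] / (σ√T)
   = [ln(67.0348/54.5283) + (0.0626 + 0.5·0.2255²)·9.5341] / (0.2255·√9.5341)
   = [0.206492 + 0.839240] / 0.696284 = 1.501876
d₂ = d₁ − σ√T = 1.501876 − 0.696284 = 0.805592
N(d₁) = 0.933435,  N(d₂) = 0.789761,  e^(−rT) = 0.550552
E₀ = V₀·N(d₁) − D·e^(−rT)·N(d₂)
   = 67.0348·0.933435 − 54.5283·0.550552·0.789761 = 38.863528
B₀ = V₀ − E₀ = 67.0348 − 38.863528 = 28.171272

E0=38.8635 B0=28.1713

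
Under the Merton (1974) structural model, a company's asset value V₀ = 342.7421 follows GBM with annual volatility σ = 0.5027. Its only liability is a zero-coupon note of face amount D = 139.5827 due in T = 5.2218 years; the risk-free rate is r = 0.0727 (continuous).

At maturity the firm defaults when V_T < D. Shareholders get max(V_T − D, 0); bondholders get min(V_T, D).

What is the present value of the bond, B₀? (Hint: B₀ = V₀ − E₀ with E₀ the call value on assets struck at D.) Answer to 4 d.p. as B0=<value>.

B0=83.0006

d₁ = [ln(V₀/D) + (r + σ²/2)T] / (σ√T)
   = [ln(342.7421/139.5827) + (0.0727 + 0.5·0.5027²)·5.2218] / (0.5027·√5.2218)
   = [0.898321 + 1.039418] / 1.148733 = 1.686850
d₂ = d₁ − σ√T = 1.686850 − 1.148733 = 0.538117
N(d₁) = 0.954184,  N(d₂) = 0.704752,  e^(−rT) = 0.684118
E₀ = V₀·N(d₁) − D·e^(−rT)·N(d₂)
   = 342.7421·0.954184 − 139.5827·0.684118·0.704752 = 259.741499
B₀ = V₀ − E₀ = 342.7421 − 259.741499 = 83.000601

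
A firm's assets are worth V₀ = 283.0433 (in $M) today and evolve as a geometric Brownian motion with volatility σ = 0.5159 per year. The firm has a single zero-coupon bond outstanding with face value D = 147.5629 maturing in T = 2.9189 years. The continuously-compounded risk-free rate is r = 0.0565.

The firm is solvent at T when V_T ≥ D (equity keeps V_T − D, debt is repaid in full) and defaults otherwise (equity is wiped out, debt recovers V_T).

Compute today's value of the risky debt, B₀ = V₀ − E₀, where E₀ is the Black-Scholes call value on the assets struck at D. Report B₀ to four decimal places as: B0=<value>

d₁ = [ln(V₀/D) + (r + σ²/2)T] / (σ√T)
   = [ln(283.0433/147.5629) + (0.0565 + 0.5·0.5159²)·2.9189] / (0.5159·√2.9189)
   = [0.651345 + 0.553355] / 0.881404 = 1.366796
d₂ = d₁ − σ√T = 1.366796 − 0.881404 = 0.485392
N(d₁) = 0.914155,  N(d₂) = 0.686301,  e^(−rT) = 0.847963
E₀ = V₀·N(d₁) − D·e^(−rT)·N(d₂)
   = 283.0433·0.914155 − 147.5629·0.847963·0.686301 = 172.870158
B₀ = V₀ − E₀ = 283.0433 − 172.870158 = 110.173142

B0=110.1731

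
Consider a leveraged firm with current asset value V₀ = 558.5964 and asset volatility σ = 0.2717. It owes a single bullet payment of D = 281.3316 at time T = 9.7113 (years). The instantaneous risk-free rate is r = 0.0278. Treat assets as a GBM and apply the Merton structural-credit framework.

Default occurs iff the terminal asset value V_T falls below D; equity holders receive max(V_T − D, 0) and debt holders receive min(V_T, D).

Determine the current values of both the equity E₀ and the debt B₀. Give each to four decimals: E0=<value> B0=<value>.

E0=361.7385 B0=196.8579

d₁ = [ln(V₀/D) + (r + σ²/2)T] / (σ√T)
   = [ln(558.5964/281.3316) + (0.0278 + 0.5·0.2717²)·9.7113] / (0.2717·√9.7113)
   = [0.685893 + 0.628423] / 0.846698 = 1.552285
d₂ = d₁ − σ√T = 1.552285 − 0.846698 = 0.705587
N(d₁) = 0.939703,  N(d₂) = 0.759778,  e^(−rT) = 0.763399
E₀ = V₀·N(d₁) − D·e^(−rT)·N(d₂)
   = 558.5964·0.939703 − 281.3316·0.763399·0.759778 = 361.738530
B₀ = V₀ − E₀ = 558.5964 − 361.738530 = 196.857870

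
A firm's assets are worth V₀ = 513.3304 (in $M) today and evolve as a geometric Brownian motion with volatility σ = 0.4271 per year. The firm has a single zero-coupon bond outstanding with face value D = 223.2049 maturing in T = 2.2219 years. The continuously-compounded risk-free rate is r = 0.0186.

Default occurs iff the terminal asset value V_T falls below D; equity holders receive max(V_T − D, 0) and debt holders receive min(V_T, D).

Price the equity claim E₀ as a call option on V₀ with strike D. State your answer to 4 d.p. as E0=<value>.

d₁ = [ln(V₀/D) + (r + σ²/2)T] / (σ√T)
   = [ln(513.3304/223.2049) + (0.0186 + 0.5·0.4271²)·2.2219] / (0.4271·√2.2219)
   = [0.832830 + 0.243981] / 0.636637 = 1.691404
d₂ = d₁ − σ√T = 1.691404 − 0.636637 = 1.054767
N(d₁) = 0.954620,  N(d₂) = 0.854234,  e^(−rT) = 0.959515
E₀ = V₀·N(d₁) − D·e^(−rT)·N(d₂)
   = 513.3304·0.954620 − 223.2049·0.959515·0.854234 = 307.085568

E0=307.0856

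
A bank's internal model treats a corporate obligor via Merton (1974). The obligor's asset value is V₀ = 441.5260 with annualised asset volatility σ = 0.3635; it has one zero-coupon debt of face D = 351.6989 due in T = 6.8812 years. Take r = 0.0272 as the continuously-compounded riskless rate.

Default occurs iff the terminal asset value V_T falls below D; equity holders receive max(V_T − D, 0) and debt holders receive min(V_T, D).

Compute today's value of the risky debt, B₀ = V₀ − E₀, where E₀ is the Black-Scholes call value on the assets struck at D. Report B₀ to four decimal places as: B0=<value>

d₁ = [ln(V₀/D) + (r + σ²/2)T] / (σ√T)
   = [ln(441.5260/351.6989) + (0.0272 + 0.5·0.3635²)·6.8812] / (0.3635·√6.8812)
   = [0.227461 + 0.641783] / 0.953535 = 0.911602
d₂ = d₁ − σ√T = 0.911602 − 0.953535 = -0.041932
N(d₁) = 0.819011,  N(d₂) = 0.483276,  e^(−rT) = 0.829304
E₀ = V₀·N(d₁) − D·e^(−rT)·N(d₂)
   = 441.5260·0.819011 − 351.6989·0.829304·0.483276 = 220.659722
B₀ = V₀ − E₀ = 441.5260 − 220.659722 = 220.866278

B0=220.8663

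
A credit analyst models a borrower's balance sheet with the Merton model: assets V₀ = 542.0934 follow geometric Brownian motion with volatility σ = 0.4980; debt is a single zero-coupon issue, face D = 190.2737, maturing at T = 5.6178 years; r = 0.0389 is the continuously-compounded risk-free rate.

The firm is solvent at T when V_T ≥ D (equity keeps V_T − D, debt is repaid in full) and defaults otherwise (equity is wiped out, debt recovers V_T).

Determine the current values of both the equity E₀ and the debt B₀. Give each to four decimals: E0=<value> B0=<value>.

d₁ = [ln(V₀/D) + (r + σ²/2)T] / (σ√T)
   = [ln(542.0934/190.2737) + (0.0389 + 0.5·0.4980²)·5.6178] / (0.4980·√5.6178)
   = [1.046975 + 0.915151] / 1.180355 = 1.662319
d₂ = d₁ − σ√T = 1.662319 − 1.180355 = 0.481964
N(d₁) = 0.951776,  N(d₂) = 0.685084,  e^(−rT) = 0.803697
E₀ = V₀·N(d₁) − D·e^(−rT)·N(d₂)
   = 542.0934·0.951776 − 190.2737·0.803697·0.685084 = 411.186456
B₀ = V₀ − E₀ = 542.0934 − 411.186456 = 130.906944

E0=411.1865 B0=130.9069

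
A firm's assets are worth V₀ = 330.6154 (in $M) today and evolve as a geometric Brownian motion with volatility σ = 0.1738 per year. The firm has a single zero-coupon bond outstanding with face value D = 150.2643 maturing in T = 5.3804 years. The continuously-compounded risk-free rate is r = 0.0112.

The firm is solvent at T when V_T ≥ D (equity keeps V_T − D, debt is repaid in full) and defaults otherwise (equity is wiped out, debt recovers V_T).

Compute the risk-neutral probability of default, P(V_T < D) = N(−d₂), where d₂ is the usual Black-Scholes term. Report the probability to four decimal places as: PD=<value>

d₁ = [ln(V₀/D) + (r + σ²/2)T] / (σ√T)
   = [ln(330.6154/150.2643) + (0.0112 + 0.5·0.1738²)·5.3804] / (0.1738·√5.3804)
   = [0.788560 + 0.141522] / 0.403141 = 2.307088
d₂ = d₁ − σ√T = 2.307088 − 0.403141 = 1.903947
risk-neutral PD = N(−d₂) = N(-1.903947) = 0.028459

PD=0.0285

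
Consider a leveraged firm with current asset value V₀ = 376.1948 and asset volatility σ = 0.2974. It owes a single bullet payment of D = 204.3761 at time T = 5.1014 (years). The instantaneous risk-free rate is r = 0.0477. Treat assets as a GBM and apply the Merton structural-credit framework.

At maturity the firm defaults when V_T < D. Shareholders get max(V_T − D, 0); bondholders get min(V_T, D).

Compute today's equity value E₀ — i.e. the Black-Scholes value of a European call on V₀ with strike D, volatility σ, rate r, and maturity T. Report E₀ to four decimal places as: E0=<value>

d₁ = [ln(V₀/D) + (r + σ²/2)T] / (σ√T)
   = [ln(376.1948/204.3761) + (0.0477 + 0.5·0.2974²)·5.1014] / (0.2974·√5.1014)
   = [0.610145 + 0.468938] / 0.671716 = 1.606457
d₂ = d₁ − σ√T = 1.606457 − 0.671716 = 0.934742
N(d₁) = 0.945913,  N(d₂) = 0.825039,  e^(−rT) = 0.784007
E₀ = V₀·N(d₁) − D·e^(−rT)·N(d₂)
   = 376.1948·0.945913 − 204.3761·0.784007·0.825039 = 223.649656

E0=223.6497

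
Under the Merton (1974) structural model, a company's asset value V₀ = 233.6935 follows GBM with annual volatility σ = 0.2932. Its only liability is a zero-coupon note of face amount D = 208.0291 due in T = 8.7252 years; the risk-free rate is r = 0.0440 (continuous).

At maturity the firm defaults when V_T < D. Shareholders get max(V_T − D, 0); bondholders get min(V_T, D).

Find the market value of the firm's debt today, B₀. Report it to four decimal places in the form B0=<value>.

d₁ = [ln(V₀/D) + (r + σ²/2)T] / (σ√T)
   = [ln(233.6935/208.0291) + (0.0440 + 0.5·0.2932²)·8.7252] / (0.2932·√8.7252)
   = [0.116332 + 0.758945] / 0.866067 = 1.010635
d₂ = d₁ − σ√T = 1.010635 − 0.866067 = 0.144567
N(d₁) = 0.843904,  N(d₂) = 0.557474,  e^(−rT) = 0.681194
E₀ = V₀·N(d₁) − D·e^(−rT)·N(d₂)
   = 233.6935·0.843904 − 208.0291·0.681194·0.557474 = 118.216424
B₀ = V₀ − E₀ = 233.6935 − 118.216424 = 115.477076

B0=115.4771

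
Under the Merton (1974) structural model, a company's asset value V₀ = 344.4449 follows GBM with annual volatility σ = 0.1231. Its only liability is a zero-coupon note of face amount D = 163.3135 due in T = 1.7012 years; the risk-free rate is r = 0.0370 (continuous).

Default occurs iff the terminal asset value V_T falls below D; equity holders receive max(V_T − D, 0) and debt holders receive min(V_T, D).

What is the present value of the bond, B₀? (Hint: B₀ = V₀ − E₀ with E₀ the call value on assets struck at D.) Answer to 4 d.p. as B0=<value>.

d₁ = [ln(V₀/D) + (r + σ²/2)T] / (σ√T)
   = [ln(344.4449/163.3135) + (0.0370 + 0.5·0.1231²)·1.7012] / (0.1231·√1.7012)
   = [0.746262 + 0.075834] / 0.160559 = 5.120202
d₂ = d₁ − σ√T = 5.120202 − 0.160559 = 4.959642
N(d₁) = 1.000000,  N(d₂) = 1.000000,  e^(−rT) = 0.938996
E₀ = V₀·N(d₁) − D·e^(−rT)·N(d₂)
   = 344.4449·1.000000 − 163.3135·0.938996·1.000000 = 191.094231
B₀ = V₀ − E₀ = 344.4449 − 191.094231 = 153.350669

B0=153.3507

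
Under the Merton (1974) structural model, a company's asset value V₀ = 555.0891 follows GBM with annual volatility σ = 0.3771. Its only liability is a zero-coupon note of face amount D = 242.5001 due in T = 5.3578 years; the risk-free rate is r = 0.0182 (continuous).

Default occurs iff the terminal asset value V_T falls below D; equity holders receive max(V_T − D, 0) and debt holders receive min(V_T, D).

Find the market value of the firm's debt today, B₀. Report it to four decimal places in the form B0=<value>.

B0=198.6983

d₁ = [ln(V₀/D) + (r + σ²/2)T] / (σ√T)
   = [ln(555.0891/242.5001) + (0.0182 + 0.5·0.3771²)·5.3578] / (0.3771·√5.3578)
   = [0.828127 + 0.478463] / 0.872870 = 1.496889
d₂ = d₁ − σ√T = 1.496889 − 0.872870 = 0.624018
N(d₁) = 0.932789,  N(d₂) = 0.733692,  e^(−rT) = 0.907091
E₀ = V₀·N(d₁) − D·e^(−rT)·N(d₂)
   = 555.0891·0.932789 − 242.5001·0.907091·0.733692 = 356.390834
B₀ = V₀ − E₀ = 555.0891 − 356.390834 = 198.698266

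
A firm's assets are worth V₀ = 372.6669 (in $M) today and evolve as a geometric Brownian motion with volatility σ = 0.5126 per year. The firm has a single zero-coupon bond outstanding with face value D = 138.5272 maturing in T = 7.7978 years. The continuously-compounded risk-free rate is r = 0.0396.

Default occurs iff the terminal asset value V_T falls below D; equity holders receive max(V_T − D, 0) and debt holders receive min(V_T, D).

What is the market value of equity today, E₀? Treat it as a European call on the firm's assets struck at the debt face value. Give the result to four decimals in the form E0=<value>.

d₁ = [ln(V₀/D) + (r + σ²/2)T] / (σ√T)
   = [ln(372.6669/138.5272) + (0.0396 + 0.5·0.5126²)·7.7978] / (0.5126·√7.7978)
   = [0.989618 + 1.333263] / 1.431412 = 1.622790
d₂ = d₁ − σ√T = 1.622790 − 1.431412 = 0.191378
N(d₁) = 0.947683,  N(d₂) = 0.575885,  e^(−rT) = 0.734333
E₀ = V₀·N(d₁) − D·e^(−rT)·N(d₂)
   = 372.6669·0.947683 − 138.5272·0.734333·0.575885 = 294.588057

E0=294.5881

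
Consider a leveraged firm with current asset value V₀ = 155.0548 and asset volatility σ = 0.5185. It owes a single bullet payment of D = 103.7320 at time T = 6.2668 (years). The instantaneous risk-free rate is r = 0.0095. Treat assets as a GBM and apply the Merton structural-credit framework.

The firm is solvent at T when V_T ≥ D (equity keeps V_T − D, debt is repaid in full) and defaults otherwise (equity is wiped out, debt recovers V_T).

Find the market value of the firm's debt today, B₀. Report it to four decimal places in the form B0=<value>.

B0=62.0187

d₁ = [ln(V₀/D) + (r + σ²/2)T] / (σ√T)
   = [ln(155.0548/103.7320) + (0.0095 + 0.5·0.5185²)·6.2668] / (0.5185·√6.2668)
   = [0.401968 + 0.901925] / 1.297991 = 1.004547
d₂ = d₁ − σ√T = 1.004547 − 1.297991 = -0.293444
N(d₁) = 0.842442,  N(d₂) = 0.384591,  e^(−rT) = 0.942203
E₀ = V₀·N(d₁) − D·e^(−rT)·N(d₂)
   = 155.0548·0.842442 − 103.7320·0.942203·0.384591 = 93.036097
B₀ = V₀ − E₀ = 155.0548 − 93.036097 = 62.018703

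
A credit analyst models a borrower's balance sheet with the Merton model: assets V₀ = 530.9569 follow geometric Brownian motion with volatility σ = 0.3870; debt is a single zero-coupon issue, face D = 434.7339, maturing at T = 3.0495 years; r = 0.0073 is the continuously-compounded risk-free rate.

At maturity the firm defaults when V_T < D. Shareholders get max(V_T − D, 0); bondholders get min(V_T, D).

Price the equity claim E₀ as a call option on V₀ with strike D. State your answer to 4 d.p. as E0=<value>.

d₁ = [ln(V₀/D) + (r + σ²/2)T] / (σ√T)
   = [ln(530.9569/434.7339) + (0.0073 + 0.5·0.3870²)·3.0495] / (0.3870·√3.0495)
   = [0.199947 + 0.250622] / 0.675811 = 0.666708
d₂ = d₁ − σ√T = 0.666708 − 0.675811 = -0.009103
N(d₁) = 0.747521,  N(d₂) = 0.496368,  e^(−rT) = 0.977985
E₀ = V₀·N(d₁) − D·e^(−rT)·N(d₂)
   = 530.9569·0.747521 − 434.7339·0.977985·0.496368 = 185.863721

E0=185.8637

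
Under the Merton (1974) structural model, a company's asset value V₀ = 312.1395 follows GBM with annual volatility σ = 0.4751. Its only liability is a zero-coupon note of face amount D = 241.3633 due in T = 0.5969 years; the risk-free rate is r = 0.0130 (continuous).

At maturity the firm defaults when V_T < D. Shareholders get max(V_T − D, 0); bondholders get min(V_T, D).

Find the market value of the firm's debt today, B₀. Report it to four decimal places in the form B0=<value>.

B0=225.8100

d₁ = [ln(V₀/D) + (r + σ²/2)T] / (σ√T)
   = [ln(312.1395/241.3633) + (0.0130 + 0.5·0.4751²)·0.5969] / (0.4751·√0.5969)
   = [0.257147 + 0.075126] / 0.367059 = 0.905230
d₂ = d₁ − σ√T = 0.905230 − 0.367059 = 0.538171
N(d₁) = 0.817328,  N(d₂) = 0.704771,  e^(−rT) = 0.992270
E₀ = V₀·N(d₁) − D·e^(−rT)·N(d₂)
   = 312.1395·0.817328 − 241.3633·0.992270·0.704771 = 86.329547
B₀ = V₀ − E₀ = 312.1395 − 86.329547 = 225.809953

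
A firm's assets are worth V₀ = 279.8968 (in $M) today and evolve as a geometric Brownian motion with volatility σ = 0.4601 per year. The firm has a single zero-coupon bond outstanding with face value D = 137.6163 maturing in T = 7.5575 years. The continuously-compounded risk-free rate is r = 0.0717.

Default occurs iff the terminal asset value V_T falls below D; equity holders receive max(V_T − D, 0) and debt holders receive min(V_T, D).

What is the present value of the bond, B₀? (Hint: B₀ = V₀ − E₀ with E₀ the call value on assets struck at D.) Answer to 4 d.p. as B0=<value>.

B0=65.8569

d₁ = [ln(V₀/D) + (r + σ²/2)T] / (σ√T)
   = [ln(279.8968/137.6163) + (0.0717 + 0.5·0.4601²)·7.5575] / (0.4601·√7.5575)
   = [0.709952 + 1.341804] / 1.264857 = 1.622125
d₂ = d₁ − σ√T = 1.622125 − 1.264857 = 0.357268
N(d₁) = 0.947612,  N(d₂) = 0.639555,  e^(−rT) = 0.581658
E₀ = V₀·N(d₁) − D·e^(−rT)·N(d₂)
   = 279.8968·0.947612 − 137.6163·0.581658·0.639555 = 214.039950
B₀ = V₀ − E₀ = 279.8968 − 214.039950 = 65.856850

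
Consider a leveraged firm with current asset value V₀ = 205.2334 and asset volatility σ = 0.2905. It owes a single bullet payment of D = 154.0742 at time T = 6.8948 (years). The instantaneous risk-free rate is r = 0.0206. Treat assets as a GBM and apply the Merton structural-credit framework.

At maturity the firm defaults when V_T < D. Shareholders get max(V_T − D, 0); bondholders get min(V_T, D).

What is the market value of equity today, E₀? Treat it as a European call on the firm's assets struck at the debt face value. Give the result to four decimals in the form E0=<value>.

E0=93.3656

d₁ = [ln(V₀/D) + (r + σ²/2)T] / (σ√T)
   = [ln(205.2334/154.0742) + (0.0206 + 0.5·0.2905²)·6.8948] / (0.2905·√6.8948)
   = [0.286714 + 0.432960] / 0.762793 = 0.943471
d₂ = d₁ − σ√T = 0.943471 − 0.762793 = 0.180677
N(d₁) = 0.827280,  N(d₂) = 0.571690,  e^(−rT) = 0.867593
E₀ = V₀·N(d₁) − D·e^(−rT)·N(d₂)
   = 205.2334·0.827280 − 154.0742·0.867593·0.571690 = 93.365638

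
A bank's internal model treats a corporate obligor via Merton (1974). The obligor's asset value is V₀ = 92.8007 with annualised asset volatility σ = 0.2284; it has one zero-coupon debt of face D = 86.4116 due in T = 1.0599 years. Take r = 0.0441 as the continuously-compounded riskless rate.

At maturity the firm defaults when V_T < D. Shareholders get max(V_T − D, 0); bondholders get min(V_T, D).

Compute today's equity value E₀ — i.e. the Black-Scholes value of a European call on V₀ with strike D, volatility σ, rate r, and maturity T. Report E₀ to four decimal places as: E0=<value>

d₁ = [ln(V₀/D) + (r + σ²/2)T] / (σ√T)
   = [ln(92.8007/86.4116) + (0.0441 + 0.5·0.2284²)·1.0599] / (0.2284·√1.0599)
   = [0.071332 + 0.074387] / 0.235141 = 0.619711
d₂ = d₁ − σ√T = 0.619711 − 0.235141 = 0.384570
N(d₁) = 0.732276,  N(d₂) = 0.649722,  e^(−rT) = 0.954334
E₀ = V₀·N(d₁) − D·e^(−rT)·N(d₂)
   = 92.8007·0.732276 − 86.4116·0.954334·0.649722 = 14.376060

E0=14.3761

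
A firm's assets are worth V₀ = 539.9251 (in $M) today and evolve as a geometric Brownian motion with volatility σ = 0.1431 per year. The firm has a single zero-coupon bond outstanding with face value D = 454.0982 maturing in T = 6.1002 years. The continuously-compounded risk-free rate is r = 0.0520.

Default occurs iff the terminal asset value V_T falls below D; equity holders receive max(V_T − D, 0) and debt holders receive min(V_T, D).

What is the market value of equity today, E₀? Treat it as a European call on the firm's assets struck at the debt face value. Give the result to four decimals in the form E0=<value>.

d₁ = [ln(V₀/D) + (r + σ²/2)T] / (σ√T)
   = [ln(539.9251/454.0982) + (0.0520 + 0.5·0.1431²)·6.1002] / (0.1431·√6.1002)
   = [0.173117 + 0.379669] / 0.353437 = 1.564031
d₂ = d₁ − σ√T = 1.564031 − 0.353437 = 1.210595
N(d₁) = 0.941095,  N(d₂) = 0.886975,  e^(−rT) = 0.728178
E₀ = V₀·N(d₁) − D·e^(−rT)·N(d₂)
   = 539.9251·0.941095 − 454.0982·0.728178·0.886975 = 214.830094

E0=214.8301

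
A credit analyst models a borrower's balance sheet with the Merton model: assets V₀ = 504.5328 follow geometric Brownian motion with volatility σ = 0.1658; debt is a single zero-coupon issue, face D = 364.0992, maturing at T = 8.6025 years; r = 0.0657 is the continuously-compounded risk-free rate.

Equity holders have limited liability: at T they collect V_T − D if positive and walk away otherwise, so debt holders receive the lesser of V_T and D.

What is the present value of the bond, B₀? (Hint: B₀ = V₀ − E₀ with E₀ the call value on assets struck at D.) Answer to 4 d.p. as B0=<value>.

B0=204.8845

d₁ = [ln(V₀/D) + (r + σ²/2)T] / (σ√T)
   = [ln(504.5328/364.0992) + (0.0657 + 0.5·0.1658²)·8.6025] / (0.1658·√8.6025)
   = [0.326206 + 0.683424] / 0.486292 = 2.076183
d₂ = d₁ − σ√T = 2.076183 − 0.486292 = 1.589891
N(d₁) = 0.981061,  N(d₂) = 0.944070,  e^(−rT) = 0.568255
E₀ = V₀·N(d₁) − D·e^(−rT)·N(d₂)
   = 504.5328·0.981061 − 364.0992·0.568255·0.944070 = 299.648270
B₀ = V₀ − E₀ = 504.5328 − 299.648270 = 204.884530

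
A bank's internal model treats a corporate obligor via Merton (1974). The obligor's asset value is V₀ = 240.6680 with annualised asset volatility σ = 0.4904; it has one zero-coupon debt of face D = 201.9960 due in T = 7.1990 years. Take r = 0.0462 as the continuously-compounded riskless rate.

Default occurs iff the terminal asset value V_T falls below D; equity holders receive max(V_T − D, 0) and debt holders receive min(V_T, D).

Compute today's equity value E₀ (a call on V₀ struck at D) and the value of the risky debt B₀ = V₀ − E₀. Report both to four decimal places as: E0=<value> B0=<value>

E0=148.0829 B0=92.5851

d₁ = [ln(V₀/D) + (r + σ²/2)T] / (σ√T)
   = [ln(240.6680/201.9960) + (0.0462 + 0.5·0.4904²)·7.1990] / (0.4904·√7.1990)
   = [0.175170 + 1.198245] / 1.315790 = 1.043796
d₂ = d₁ − σ√T = 1.043796 − 1.315790 = -0.271994
N(d₁) = 0.851710,  N(d₂) = 0.392813,  e^(−rT) = 0.717061
E₀ = V₀·N(d₁) − D·e^(−rT)·N(d₂)
   = 240.6680·0.851710 − 201.9960·0.717061·0.392813 = 148.082893
B₀ = V₀ − E₀ = 240.6680 − 148.082893 = 92.585107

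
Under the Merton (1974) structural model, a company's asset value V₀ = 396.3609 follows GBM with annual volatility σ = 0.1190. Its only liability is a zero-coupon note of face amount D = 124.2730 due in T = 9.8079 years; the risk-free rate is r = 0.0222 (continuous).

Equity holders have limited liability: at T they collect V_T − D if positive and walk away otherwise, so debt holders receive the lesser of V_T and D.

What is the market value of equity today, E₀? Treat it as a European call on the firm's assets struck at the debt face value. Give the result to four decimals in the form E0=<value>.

d₁ = [ln(V₀/D) + (r + σ²/2)T] / (σ√T)
   = [ln(396.3609/124.2730) + (0.0222 + 0.5·0.1190²)·9.8079] / (0.1190·√9.8079)
   = [1.159844 + 0.287180] / 0.372679 = 3.882764
d₂ = d₁ − σ√T = 3.882764 − 0.372679 = 3.510084
N(d₁) = 0.999948,  N(d₂) = 0.999776,  e^(−rT) = 0.804338
E₀ = V₀·N(d₁) − D·e^(−rT)·N(d₂)
   = 396.3609·0.999948 − 124.2730·0.804338·0.999776 = 296.405293

E0=296.4053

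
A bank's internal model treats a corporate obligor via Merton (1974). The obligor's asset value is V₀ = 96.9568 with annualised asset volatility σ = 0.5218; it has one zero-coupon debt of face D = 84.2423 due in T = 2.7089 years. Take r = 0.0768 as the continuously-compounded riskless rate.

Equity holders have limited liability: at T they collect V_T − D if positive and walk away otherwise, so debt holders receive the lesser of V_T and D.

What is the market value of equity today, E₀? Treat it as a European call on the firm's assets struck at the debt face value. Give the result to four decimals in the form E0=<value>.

E0=43.8256

d₁ = [ln(V₀/D) + (r + σ²/2)T] / (σ√T)
   = [ln(96.9568/84.2423) + (0.0768 + 0.5·0.5218²)·2.7089] / (0.5218·√2.7089)
   = [0.140568 + 0.576827] / 0.858817 = 0.835330
d₂ = d₁ − σ√T = 0.835330 − 0.858817 = -0.023487
N(d₁) = 0.798234,  N(d₂) = 0.490631,  e^(−rT) = 0.812172
E₀ = V₀·N(d₁) − D·e^(−rT)·N(d₂)
   = 96.9568·0.798234 − 84.2423·0.812172·0.490631 = 43.825634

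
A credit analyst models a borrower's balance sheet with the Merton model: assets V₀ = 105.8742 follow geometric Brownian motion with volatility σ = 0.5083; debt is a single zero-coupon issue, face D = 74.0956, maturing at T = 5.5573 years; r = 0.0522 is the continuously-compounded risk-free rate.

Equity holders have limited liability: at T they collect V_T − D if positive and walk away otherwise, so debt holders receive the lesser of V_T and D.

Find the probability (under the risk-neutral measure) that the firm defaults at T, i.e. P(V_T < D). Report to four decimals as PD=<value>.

PD=0.5236

d₁ = [ln(V₀/D) + (r + σ²/2)T] / (σ√T)
   = [ln(105.8742/74.0956) + (0.0522 + 0.5·0.5083²)·5.5573] / (0.5083·√5.5573)
   = [0.356895 + 1.008008] / 1.198263 = 1.139068
d₂ = d₁ − σ√T = 1.139068 − 1.198263 = -0.059194
risk-neutral PD = N(−d₂) = N(0.059194) = 0.523601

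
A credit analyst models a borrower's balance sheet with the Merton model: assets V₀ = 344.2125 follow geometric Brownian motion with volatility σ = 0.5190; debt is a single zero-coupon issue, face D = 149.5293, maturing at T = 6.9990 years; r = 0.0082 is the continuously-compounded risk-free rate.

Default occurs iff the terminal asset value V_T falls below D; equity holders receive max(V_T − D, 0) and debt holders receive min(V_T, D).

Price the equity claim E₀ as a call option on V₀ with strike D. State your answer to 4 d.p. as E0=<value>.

d₁ = [ln(V₀/D) + (r + σ²/2)T] / (σ√T)
   = [ln(344.2125/149.5293) + (0.0082 + 0.5·0.5190²)·6.9990] / (0.5190·√6.9990)
   = [0.833767 + 1.000021] / 1.373047 = 1.335561
d₂ = d₁ − σ√T = 1.335561 − 1.373047 = -0.037486
N(d₁) = 0.909154,  N(d₂) = 0.485049,  e^(−rT) = 0.944224
E₀ = V₀·N(d₁) − D·e^(−rT)·N(d₂)
   = 344.2125·0.909154 − 149.5293·0.944224·0.485049 = 244.458398

E0=244.4584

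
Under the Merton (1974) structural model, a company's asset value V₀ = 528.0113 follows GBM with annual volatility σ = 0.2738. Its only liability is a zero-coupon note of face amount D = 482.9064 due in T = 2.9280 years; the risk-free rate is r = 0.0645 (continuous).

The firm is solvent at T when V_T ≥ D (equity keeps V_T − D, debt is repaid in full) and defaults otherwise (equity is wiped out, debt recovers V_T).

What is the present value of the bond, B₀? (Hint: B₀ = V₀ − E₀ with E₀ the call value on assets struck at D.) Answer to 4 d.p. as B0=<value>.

B0=363.6541

d₁ = [ln(V₀/D) + (r + σ²/2)T] / (σ√T)
   = [ln(528.0113/482.9064) + (0.0645 + 0.5·0.2738²)·2.9280] / (0.2738·√2.9280)
   = [0.089295 + 0.298607] / 0.468510 = 0.827947
d₂ = d₁ − σ√T = 0.827947 − 0.468510 = 0.359437
N(d₁) = 0.796150,  N(d₂) = 0.640366,  e^(−rT) = 0.827906
E₀ = V₀·N(d₁) − D·e^(−rT)·N(d₂)
   = 528.0113·0.796150 − 482.9064·0.827906·0.640366 = 164.357171
B₀ = V₀ − E₀ = 528.0113 − 164.357171 = 363.654129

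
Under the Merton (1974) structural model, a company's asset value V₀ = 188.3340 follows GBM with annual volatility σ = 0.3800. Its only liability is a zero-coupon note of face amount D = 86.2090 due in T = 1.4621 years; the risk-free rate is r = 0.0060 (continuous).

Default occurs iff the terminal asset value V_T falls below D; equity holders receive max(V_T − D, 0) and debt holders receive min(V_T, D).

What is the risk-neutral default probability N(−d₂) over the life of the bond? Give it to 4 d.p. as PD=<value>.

PD=0.0681

d₁ = [ln(V₀/D) + (r + σ²/2)T] / (σ√T)
   = [ln(188.3340/86.2090) + (0.0060 + 0.5·0.3800²)·1.4621] / (0.3800·√1.4621)
   = [0.781442 + 0.114336] / 0.459486 = 1.949524
d₂ = d₁ − σ√T = 1.949524 − 0.459486 = 1.490038
risk-neutral PD = N(−d₂) = N(-1.490038) = 0.068107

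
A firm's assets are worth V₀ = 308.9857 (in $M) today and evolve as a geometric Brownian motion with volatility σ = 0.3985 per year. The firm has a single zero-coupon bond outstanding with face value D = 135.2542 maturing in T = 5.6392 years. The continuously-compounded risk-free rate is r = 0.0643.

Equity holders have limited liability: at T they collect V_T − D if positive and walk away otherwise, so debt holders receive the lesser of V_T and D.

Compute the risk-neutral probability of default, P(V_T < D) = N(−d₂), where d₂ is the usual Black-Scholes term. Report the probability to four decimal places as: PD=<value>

d₁ = [ln(V₀/D) + (r + σ²/2)T] / (σ√T)
   = [ln(308.9857/135.2542) + (0.0643 + 0.5·0.3985²)·5.6392] / (0.3985·√5.6392)
   = [0.826139 + 0.810359] / 0.946318 = 1.729333
d₂ = d₁ − σ√T = 1.729333 − 0.946318 = 0.783015
risk-neutral PD = N(−d₂) = N(-0.783015) = 0.216809

PD=0.2168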